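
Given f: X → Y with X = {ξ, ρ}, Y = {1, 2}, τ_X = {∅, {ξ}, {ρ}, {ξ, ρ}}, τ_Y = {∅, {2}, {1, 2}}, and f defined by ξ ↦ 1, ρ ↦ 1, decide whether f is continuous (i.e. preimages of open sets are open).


f IS continuous.

Compute f^{-1}(U) for each U ∈ τ_Y:
  U = ∅: f^{-1}(U) = ∅ ∈ τ_X ✓.
  U = {2}: f^{-1}(U) = ∅ ∈ τ_X ✓.
  U = {1, 2}: f^{-1}(U) = {ξ, ρ} ∈ τ_X ✓.
Every preimage lies in τ_X, so f IS continuous.


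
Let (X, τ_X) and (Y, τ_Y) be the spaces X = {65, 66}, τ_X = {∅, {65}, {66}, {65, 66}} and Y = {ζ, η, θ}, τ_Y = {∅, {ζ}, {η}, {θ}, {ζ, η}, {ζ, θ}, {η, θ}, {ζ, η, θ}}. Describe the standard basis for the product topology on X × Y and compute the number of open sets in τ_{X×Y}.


Basis B = {∅ × ∅, {65} × {ζ}, {65} × {η}, {65} × {θ}, {66} × {ζ}, {66} × {η}, {66} × {θ}, {65} × {ζ, η}, {65} × {ζ, θ}, {65, 66} × {ζ}, {65} × {η, θ}, {65, 66} × {η}, {65, 66} × {θ}, {66} × {ζ, η}, {66} × {ζ, θ}, {66} × {η, θ}, {65} × {ζ, η, θ}, {66} × {ζ, η, θ}, {65, 66} × {ζ, η}, {65, 66} × {ζ, θ}, {65, 66} × {η, θ}, {65, 66} × {ζ, η, θ}}; |τ_{X×Y}| = 64.

Enumerate products U × V with U ∈ τ_X, V ∈ τ_Y (deduplicated):
  ∅ × ∅ = {} (∅)
  {65} × {ζ} = {(65,ζ)}
  {65} × {η} = {(65,η)}
  {65} × {θ} = {(65,θ)}
  {66} × {ζ} = {(66,ζ)}
  {66} × {η} = {(66,η)}
  {66} × {θ} = {(66,θ)}
  {65} × {ζ, η} = {(65,ζ), (65,η)}
  {65} × {ζ, θ} = {(65,ζ), (65,θ)}
  {65, 66} × {ζ} = {(65,ζ), (66,ζ)}
  {65} × {η, θ} = {(65,η), (65,θ)}
  {65, 66} × {η} = {(65,η), (66,η)}
  {65, 66} × {θ} = {(65,θ), (66,θ)}
  {66} × {ζ, η} = {(66,ζ), (66,η)}
  {66} × {ζ, θ} = {(66,ζ), (66,θ)}
  {66} × {η, θ} = {(66,η), (66,θ)}
  {65} × {ζ, η, θ} = {(65,ζ), (65,η), (65,θ)}
  {66} × {ζ, η, θ} = {(66,ζ), (66,η), (66,θ)}
  {65, 66} × {ζ, η} = {(65,ζ), (65,η), (66,ζ), (66,η)}
  {65, 66} × {ζ, θ} = {(65,ζ), (65,θ), (66,ζ), (66,θ)}
  {65, 66} × {η, θ} = {(65,η), (65,θ), (66,η), (66,θ)}
  {65, 66} × {ζ, η, θ} = {(65,ζ), (65,η), (65,θ), (66,ζ), (66,η), (66,θ)}
These 22 distinct sets form the basis B.
Close under arbitrary unions to get τ_{X×Y}; counting gives |τ_{X×Y}| = 64.


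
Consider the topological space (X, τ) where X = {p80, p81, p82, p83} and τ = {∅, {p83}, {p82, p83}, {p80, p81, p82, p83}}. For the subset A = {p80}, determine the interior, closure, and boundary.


int(A) = ∅, cl(A) = {p80, p81}, ∂A = {p80, p81}.

Closed sets in (X, τ) are complements of opens:
  closed(X, τ) = {∅, {p80, p81}, {p80, p81, p82}, {p80, p81, p82, p83}}.
int(A) = ⋃ {U ∈ τ : U ⊆ A}. Opens contained in A: ∅.
Taking the union of these: int(A) = ∅.
cl(A) = ⋂ {C closed : A ⊆ C}. Closed sets containing A: {p80, p81}, {p80, p81, p82}, {p80, p81, p82, p83}.
Intersecting these: cl(A) = {p80, p81}.
∂A = cl(A) ∖ int(A) = {p80, p81} ∖ ∅ = {p80, p81}.


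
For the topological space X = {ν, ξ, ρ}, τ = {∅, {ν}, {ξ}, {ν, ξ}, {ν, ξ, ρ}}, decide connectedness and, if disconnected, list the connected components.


(X, τ) is connected.

Find clopen sets (U ∈ τ with X ∖ U ∈ τ):
  U = ∅, X ∖ U = {ν, ξ, ρ} — both open, so U is clopen.
  U = {ν, ξ, ρ}, X ∖ U = ∅ — both open, so U is clopen.
Only trivial clopens (∅ and X) exist, so (X, τ) is connected.
Compute connected components by grouping points that agree on all clopens:
  component: {ν, ξ, ρ}


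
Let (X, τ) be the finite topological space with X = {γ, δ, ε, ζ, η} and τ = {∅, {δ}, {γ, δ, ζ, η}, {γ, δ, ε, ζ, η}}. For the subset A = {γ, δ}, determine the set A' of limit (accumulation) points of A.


A' = {γ, ε, ζ, η}

For each x ∈ X, list the open sets U ∈ τ with x ∈ U, then check whether U ∩ (A ∖ {x}) ≠ ∅ for every such U.
  x = γ: opens ∋ x are {γ, δ, ζ, η}, {γ, δ, ε, ζ, η}; each meets A ∖ {γ}, so x IS a limit point.
  x = δ: open {δ} ∋ x has {δ} ∩ (A ∖ {δ}) = ∅, so x is NOT a limit point.
  x = ε: opens ∋ x are {γ, δ, ε, ζ, η}; each meets A ∖ {ε}, so x IS a limit point.
  x = ζ: opens ∋ x are {γ, δ, ζ, η}, {γ, δ, ε, ζ, η}; each meets A ∖ {ζ}, so x IS a limit point.
  x = η: opens ∋ x are {γ, δ, ζ, η}, {γ, δ, ε, ζ, η}; each meets A ∖ {η}, so x IS a limit point.
Collecting: A' = {γ, ε, ζ, η}.


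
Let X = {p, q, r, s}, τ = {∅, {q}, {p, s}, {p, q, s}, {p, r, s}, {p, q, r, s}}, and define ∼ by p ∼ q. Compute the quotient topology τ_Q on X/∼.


X/∼ = {[p=q], [r], [s]}; |τ_Q| = 3.

Equivalence classes: [p=q], [r], [s].
Quotient map π: X → X/∼ sends p ↦ [p=q], q ↦ [p=q], r ↦ [r], s ↦ [s].
For each subset V ⊆ X/∼, compute π^{-1}(V) ⊆ X and check whether π^{-1}(V) ∈ τ. V is open in τ_Q iff π^{-1}(V) ∈ τ.
  V = {}: π^{-1}(V) = ∅ ∈ τ ✓.
  V = {[p=q]}: π^{-1}(V) = {p, q} ∉ τ ✗.
  V = {[r]}: π^{-1}(V) = {r} ∉ τ ✗.
  V = {[p=q], [r]}: π^{-1}(V) = {p, q, r} ∉ τ ✗.
  V = {[s]}: π^{-1}(V) = {s} ∉ τ ✗.
  V = {[p=q], [s]}: π^{-1}(V) = {p, q, s} ∈ τ ✓.
  V = {[r], [s]}: π^{-1}(V) = {r, s} ∉ τ ✗.
  V = {[p=q], [r], [s]}: π^{-1}(V) = {p, q, r, s} ∈ τ ✓.
Open sets in the quotient: τ_Q = {{}, {[p=q], [s]}, {[p=q], [r], [s]}} (3 elements).


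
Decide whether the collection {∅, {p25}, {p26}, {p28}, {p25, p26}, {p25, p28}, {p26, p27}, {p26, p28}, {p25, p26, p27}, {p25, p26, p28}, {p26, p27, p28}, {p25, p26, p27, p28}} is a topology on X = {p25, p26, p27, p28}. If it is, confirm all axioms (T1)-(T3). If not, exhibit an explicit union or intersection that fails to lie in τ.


τ IS a topology on X.

Axiom (T1): ∅ ∈ τ? Yes; X ∈ τ? Yes.
Axiom (T2/T3): check pairwise unions and intersections of members of τ.
All pairwise intersections and unions checked — each lies in τ. Therefore τ satisfies (T1), (T2), (T3): it IS a topology on X.


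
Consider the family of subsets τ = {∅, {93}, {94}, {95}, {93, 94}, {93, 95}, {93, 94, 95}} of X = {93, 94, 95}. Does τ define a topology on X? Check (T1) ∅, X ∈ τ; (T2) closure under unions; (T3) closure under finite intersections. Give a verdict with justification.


τ is NOT a topology on X.

Axiom (T1): ∅ ∈ τ? Yes; X ∈ τ? Yes.
Axiom (T2/T3): check pairwise unions and intersections of members of τ.
Counterexample for (T2): {94} ∪ {95} = {94, 95} ∉ τ. Therefore τ is NOT a topology.


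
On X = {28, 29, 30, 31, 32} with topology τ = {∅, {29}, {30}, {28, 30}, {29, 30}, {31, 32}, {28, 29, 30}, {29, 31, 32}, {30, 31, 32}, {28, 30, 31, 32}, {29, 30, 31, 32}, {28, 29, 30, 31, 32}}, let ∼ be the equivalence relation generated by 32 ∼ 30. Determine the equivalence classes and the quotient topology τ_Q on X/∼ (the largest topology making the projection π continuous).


X/∼ = {[28], [29], [30=32], [31]}; |τ_Q| = 6.

Equivalence classes: [28], [29], [30=32], [31].
Quotient map π: X → X/∼ sends 28 ↦ [28], 29 ↦ [29], 30 ↦ [30=32], 31 ↦ [31], 32 ↦ [30=32].
For each subset V ⊆ X/∼, compute π^{-1}(V) ⊆ X and check whether π^{-1}(V) ∈ τ. V is open in τ_Q iff π^{-1}(V) ∈ τ.
  V = {}: π^{-1}(V) = ∅ ∈ τ ✓.
  V = {[28]}: π^{-1}(V) = {28} ∉ τ ✗.
  V = {[29]}: π^{-1}(V) = {29} ∈ τ ✓.
  V = {[28], [29]}: π^{-1}(V) = {28, 29} ∉ τ ✗.
  V = {[30=32]}: π^{-1}(V) = {30, 32} ∉ τ ✗.
  V = {[28], [30=32]}: π^{-1}(V) = {28, 30, 32} ∉ τ ✗.
  V = {[29], [30=32]}: π^{-1}(V) = {29, 30, 32} ∉ τ ✗.
  V = {[28], [29], [30=32]}: π^{-1}(V) = {28, 29, 30, 32} ∉ τ ✗.
  V = {[31]}: π^{-1}(V) = {31} ∉ τ ✗.
  V = {[28], [31]}: π^{-1}(V) = {28, 31} ∉ τ ✗.
  V = {[29], [31]}: π^{-1}(V) = {29, 31} ∉ τ ✗.
  V = {[28], [29], [31]}: π^{-1}(V) = {28, 29, 31} ∉ τ ✗.
  V = {[30=32], [31]}: π^{-1}(V) = {30, 31, 32} ∈ τ ✓.
  V = {[28], [30=32], [31]}: π^{-1}(V) = {28, 30, 31, 32} ∈ τ ✓.
  V = {[29], [30=32], [31]}: π^{-1}(V) = {29, 30, 31, 32} ∈ τ ✓.
  V = {[28], [29], [30=32], [31]}: π^{-1}(V) = {28, 29, 30, 31, 32} ∈ τ ✓.
Open sets in the quotient: τ_Q = {{}, {[29]}, {[30=32], [31]}, {[28], [30=32], [31]}, {[29], [30=32], [31]}, {[28], [29], [30=32], [31]}} (6 elements).


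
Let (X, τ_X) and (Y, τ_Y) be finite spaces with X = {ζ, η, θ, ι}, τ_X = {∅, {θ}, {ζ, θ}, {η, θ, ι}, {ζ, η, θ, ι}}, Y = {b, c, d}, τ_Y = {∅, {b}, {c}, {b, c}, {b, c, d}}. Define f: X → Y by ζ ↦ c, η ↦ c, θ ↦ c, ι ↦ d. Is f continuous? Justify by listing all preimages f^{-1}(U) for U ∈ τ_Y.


f is NOT continuous.

Compute f^{-1}(U) for each U ∈ τ_Y:
  U = ∅: f^{-1}(U) = ∅ ∈ τ_X ✓.
  U = {b}: f^{-1}(U) = ∅ ∈ τ_X ✓.
  U = {c}: f^{-1}(U) = {ζ, η, θ} ∉ τ_X ✗.
  U = {b, c}: f^{-1}(U) = {ζ, η, θ} ∉ τ_X ✗.
  U = {b, c, d}: f^{-1}(U) = {ζ, η, θ, ι} ∈ τ_X ✓.
Found U = {c} with f^{-1}(U) = {ζ, η, θ} not in τ_X. Therefore f is NOT continuous.


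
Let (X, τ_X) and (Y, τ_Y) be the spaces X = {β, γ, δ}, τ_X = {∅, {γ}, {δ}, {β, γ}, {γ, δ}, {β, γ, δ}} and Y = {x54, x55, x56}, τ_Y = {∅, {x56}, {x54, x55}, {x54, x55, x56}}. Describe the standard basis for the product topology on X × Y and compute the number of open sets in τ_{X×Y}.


Basis B = {∅ × ∅, {γ} × {x56}, {δ} × {x56}, {β, γ} × {x56}, {γ} × {x54, x55}, {γ, δ} × {x56}, {δ} × {x54, x55}, {β, γ, δ} × {x56}, {γ} × {x54, x55, x56}, {δ} × {x54, x55, x56}, {β, γ} × {x54, x55}, {γ, δ} × {x54, x55}, {β, γ} × {x54, x55, x56}, {β, γ, δ} × {x54, x55}, {γ, δ} × {x54, x55, x56}, {β, γ, δ} × {x54, x55, x56}}; |τ_{X×Y}| = 36.

Enumerate products U × V with U ∈ τ_X, V ∈ τ_Y (deduplicated):
  ∅ × ∅ = {} (∅)
  {γ} × {x56} = {(γ,x56)}
  {δ} × {x56} = {(δ,x56)}
  {β, γ} × {x56} = {(β,x56), (γ,x56)}
  {γ} × {x54, x55} = {(γ,x54), (γ,x55)}
  {γ, δ} × {x56} = {(γ,x56), (δ,x56)}
  {δ} × {x54, x55} = {(δ,x54), (δ,x55)}
  {β, γ, δ} × {x56} = {(β,x56), (γ,x56), (δ,x56)}
  {γ} × {x54, x55, x56} = {(γ,x54), (γ,x55), (γ,x56)}
  {δ} × {x54, x55, x56} = {(δ,x54), (δ,x55), (δ,x56)}
  {β, γ} × {x54, x55} = {(β,x54), (β,x55), (γ,x54), (γ,x55)}
  {γ, δ} × {x54, x55} = {(γ,x54), (γ,x55), (δ,x54), (δ,x55)}
  {β, γ} × {x54, x55, x56} = {(β,x54), (β,x55), (β,x56), (γ,x54), (γ,x55), (γ,x56)}
  {β, γ, δ} × {x54, x55} = {(β,x54), (β,x55), (γ,x54), (γ,x55), (δ,x54), (δ,x55)}
  {γ, δ} × {x54, x55, x56} = {(γ,x54), (γ,x55), (γ,x56), (δ,x54), (δ,x55), (δ,x56)}
  {β, γ, δ} × {x54, x55, x56} = {(β,x54), (β,x55), (β,x56), (γ,x54), (γ,x55), (γ,x56), (δ,x54), (δ,x55), (δ,x56)}
These 16 distinct sets form the basis B.
Close under arbitrary unions to get τ_{X×Y}; counting gives |τ_{X×Y}| = 36.


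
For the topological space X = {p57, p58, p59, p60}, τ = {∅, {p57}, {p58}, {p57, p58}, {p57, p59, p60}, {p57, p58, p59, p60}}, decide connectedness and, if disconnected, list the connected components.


(X, τ) is disconnected; components = [{p58}, {p57, p59, p60}].

Find clopen sets (U ∈ τ with X ∖ U ∈ τ):
  U = ∅, X ∖ U = {p57, p58, p59, p60} — both open, so U is clopen.
  U = {p58}, X ∖ U = {p57, p59, p60} — both open, so U is clopen.
  U = {p57, p59, p60}, X ∖ U = {p58} — both open, so U is clopen.
  U = {p57, p58, p59, p60}, X ∖ U = ∅ — both open, so U is clopen.
Nontrivial clopen(s) exist: e.g. {p57, p59, p60}. So (X, τ) is disconnected.
Compute connected components by grouping points that agree on all clopens:
  component: {p58}
  component: {p57, p59, p60}


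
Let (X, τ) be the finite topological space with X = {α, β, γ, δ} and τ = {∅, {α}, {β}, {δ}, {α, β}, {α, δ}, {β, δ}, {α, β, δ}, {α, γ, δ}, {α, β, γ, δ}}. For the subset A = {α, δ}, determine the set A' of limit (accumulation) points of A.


A' = {γ}

For each x ∈ X, list the open sets U ∈ τ with x ∈ U, then check whether U ∩ (A ∖ {x}) ≠ ∅ for every such U.
  x = α: open {α} ∋ x has {α} ∩ (A ∖ {α}) = ∅, so x is NOT a limit point.
  x = β: open {β} ∋ x has {β} ∩ (A ∖ {β}) = ∅, so x is NOT a limit point.
  x = γ: opens ∋ x are {α, γ, δ}, {α, β, γ, δ}; each meets A ∖ {γ}, so x IS a limit point.
  x = δ: open {δ} ∋ x has {δ} ∩ (A ∖ {δ}) = ∅, so x is NOT a limit point.
Collecting: A' = {γ}.


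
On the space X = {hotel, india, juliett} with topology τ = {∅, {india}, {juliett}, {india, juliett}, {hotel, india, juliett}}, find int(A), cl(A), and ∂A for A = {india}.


int(A) = {india}, cl(A) = {hotel, india}, ∂A = {hotel}.

Closed sets in (X, τ) are complements of opens:
  closed(X, τ) = {∅, {hotel}, {hotel, india}, {hotel, juliett}, {hotel, india, juliett}}.
int(A) = ⋃ {U ∈ τ : U ⊆ A}. Opens contained in A: ∅, {india}.
Taking the union of these: int(A) = {india}.
cl(A) = ⋂ {C closed : A ⊆ C}. Closed sets containing A: {hotel, india}, {hotel, india, juliett}.
Intersecting these: cl(A) = {hotel, india}.
∂A = cl(A) ∖ int(A) = {hotel, india} ∖ {india} = {hotel}.


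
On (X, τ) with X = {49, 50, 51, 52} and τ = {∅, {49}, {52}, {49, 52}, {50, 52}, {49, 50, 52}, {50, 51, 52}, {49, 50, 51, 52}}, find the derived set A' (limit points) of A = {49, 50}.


A' = {51}

For each x ∈ X, list the open sets U ∈ τ with x ∈ U, then check whether U ∩ (A ∖ {x}) ≠ ∅ for every such U.
  x = 49: open {49} ∋ x has {49} ∩ (A ∖ {49}) = ∅, so x is NOT a limit point.
  x = 50: open {50, 52} ∋ x has {50, 52} ∩ (A ∖ {50}) = ∅, so x is NOT a limit point.
  x = 51: opens ∋ x are {50, 51, 52}, {49, 50, 51, 52}; each meets A ∖ {51}, so x IS a limit point.
  x = 52: open {52} ∋ x has {52} ∩ (A ∖ {52}) = ∅, so x is NOT a limit point.
Collecting: A' = {51}.


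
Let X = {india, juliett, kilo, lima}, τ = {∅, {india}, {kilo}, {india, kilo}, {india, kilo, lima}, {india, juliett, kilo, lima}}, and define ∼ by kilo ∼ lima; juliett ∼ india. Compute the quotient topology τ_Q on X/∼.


X/∼ = {[india=juliett], [kilo=lima]}; |τ_Q| = 2.

Equivalence classes: [india=juliett], [kilo=lima].
Quotient map π: X → X/∼ sends india ↦ [india=juliett], juliett ↦ [india=juliett], kilo ↦ [kilo=lima], lima ↦ [kilo=lima].
For each subset V ⊆ X/∼, compute π^{-1}(V) ⊆ X and check whether π^{-1}(V) ∈ τ. V is open in τ_Q iff π^{-1}(V) ∈ τ.
  V = {}: π^{-1}(V) = ∅ ∈ τ ✓.
  V = {[india=juliett]}: π^{-1}(V) = {india, juliett} ∉ τ ✗.
  V = {[kilo=lima]}: π^{-1}(V) = {kilo, lima} ∉ τ ✗.
  V = {[india=juliett], [kilo=lima]}: π^{-1}(V) = {india, juliett, kilo, lima} ∈ τ ✓.
Open sets in the quotient: τ_Q = {{}, {[india=juliett], [kilo=lima]}} (2 elements).


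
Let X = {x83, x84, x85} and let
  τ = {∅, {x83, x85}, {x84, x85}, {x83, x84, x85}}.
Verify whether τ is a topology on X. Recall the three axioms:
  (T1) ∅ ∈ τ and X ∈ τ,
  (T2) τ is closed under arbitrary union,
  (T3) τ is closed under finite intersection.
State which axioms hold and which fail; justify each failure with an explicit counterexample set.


τ is NOT a topology on X.

Axiom (T1): ∅ ∈ τ? Yes; X ∈ τ? Yes.
Axiom (T2/T3): check pairwise unions and intersections of members of τ.
Counterexample for (T3): {x83, x85} ∩ {x84, x85} = {x85} ∉ τ. Therefore τ is NOT a topology.


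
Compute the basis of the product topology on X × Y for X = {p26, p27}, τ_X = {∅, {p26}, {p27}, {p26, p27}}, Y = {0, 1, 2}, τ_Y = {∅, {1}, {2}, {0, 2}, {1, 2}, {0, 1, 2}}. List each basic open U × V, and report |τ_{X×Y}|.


Basis B = {∅ × ∅, {p26} × {1}, {p26} × {2}, {p27} × {1}, {p27} × {2}, {p26} × {0, 2}, {p26} × {1, 2}, {p26, p27} × {1}, {p26, p27} × {2}, {p27} × {0, 2}, {p27} × {1, 2}, {p26} × {0, 1, 2}, {p27} × {0, 1, 2}, {p26, p27} × {0, 2}, {p26, p27} × {1, 2}, {p26, p27} × {0, 1, 2}}; |τ_{X×Y}| = 36.

Enumerate products U × V with U ∈ τ_X, V ∈ τ_Y (deduplicated):
  ∅ × ∅ = {} (∅)
  {p26} × {1} = {(p26,1)}
  {p26} × {2} = {(p26,2)}
  {p27} × {1} = {(p27,1)}
  {p27} × {2} = {(p27,2)}
  {p26} × {0, 2} = {(p26,0), (p26,2)}
  {p26} × {1, 2} = {(p26,1), (p26,2)}
  {p26, p27} × {1} = {(p26,1), (p27,1)}
  {p26, p27} × {2} = {(p26,2), (p27,2)}
  {p27} × {0, 2} = {(p27,0), (p27,2)}
  {p27} × {1, 2} = {(p27,1), (p27,2)}
  {p26} × {0, 1, 2} = {(p26,0), (p26,1), (p26,2)}
  {p27} × {0, 1, 2} = {(p27,0), (p27,1), (p27,2)}
  {p26, p27} × {0, 2} = {(p26,0), (p26,2), (p27,0), (p27,2)}
  {p26, p27} × {1, 2} = {(p26,1), (p26,2), (p27,1), (p27,2)}
  {p26, p27} × {0, 1, 2} = {(p26,0), (p26,1), (p26,2), (p27,0), (p27,1), (p27,2)}
These 16 distinct sets form the basis B.
Close under arbitrary unions to get τ_{X×Y}; counting gives |τ_{X×Y}| = 36.


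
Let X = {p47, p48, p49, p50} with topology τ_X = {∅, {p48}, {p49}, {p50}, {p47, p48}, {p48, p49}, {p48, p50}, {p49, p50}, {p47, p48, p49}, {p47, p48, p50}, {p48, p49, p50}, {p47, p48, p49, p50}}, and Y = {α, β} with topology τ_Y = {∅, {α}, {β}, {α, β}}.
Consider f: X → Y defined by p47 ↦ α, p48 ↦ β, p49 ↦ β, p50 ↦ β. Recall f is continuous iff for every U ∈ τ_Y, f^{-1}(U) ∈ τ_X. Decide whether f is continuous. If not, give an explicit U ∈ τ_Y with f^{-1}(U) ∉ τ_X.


f is NOT continuous.

Compute f^{-1}(U) for each U ∈ τ_Y:
  U = ∅: f^{-1}(U) = ∅ ∈ τ_X ✓.
  U = {α}: f^{-1}(U) = {p47} ∉ τ_X ✗.
  U = {β}: f^{-1}(U) = {p48, p49, p50} ∈ τ_X ✓.
  U = {α, β}: f^{-1}(U) = {p47, p48, p49, p50} ∈ τ_X ✓.
Found U = {α} with f^{-1}(U) = {p47} not in τ_X. Therefore f is NOT continuous.


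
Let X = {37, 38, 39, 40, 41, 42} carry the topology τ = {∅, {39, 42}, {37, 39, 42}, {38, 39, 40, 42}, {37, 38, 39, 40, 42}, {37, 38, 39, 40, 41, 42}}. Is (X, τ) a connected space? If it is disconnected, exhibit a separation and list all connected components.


(X, τ) is connected.

Find clopen sets (U ∈ τ with X ∖ U ∈ τ):
  U = ∅, X ∖ U = {37, 38, 39, 40, 41, 42} — both open, so U is clopen.
  U = {37, 38, 39, 40, 41, 42}, X ∖ U = ∅ — both open, so U is clopen.
Only trivial clopens (∅ and X) exist, so (X, τ) is connected.
Compute connected components by grouping points that agree on all clopens:
  component: {37, 38, 39, 40, 41, 42}


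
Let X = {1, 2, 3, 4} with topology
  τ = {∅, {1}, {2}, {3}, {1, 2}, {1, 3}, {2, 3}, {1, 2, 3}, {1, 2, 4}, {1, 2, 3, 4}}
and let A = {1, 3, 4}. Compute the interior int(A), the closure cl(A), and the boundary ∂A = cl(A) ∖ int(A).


int(A) = {1, 3}, cl(A) = {1, 3, 4}, ∂A = {4}.

Closed sets in (X, τ) are complements of opens:
  closed(X, τ) = {∅, {3}, {4}, {1, 4}, {2, 4}, {3, 4}, {1, 2, 4}, {1, 3, 4}, {2, 3, 4}, {1, 2, 3, 4}}.
int(A) = ⋃ {U ∈ τ : U ⊆ A}. Opens contained in A: ∅, {1}, {3}, {1, 3}.
Taking the union of these: int(A) = {1, 3}.
cl(A) = ⋂ {C closed : A ⊆ C}. Closed sets containing A: {1, 3, 4}, {1, 2, 3, 4}.
Intersecting these: cl(A) = {1, 3, 4}.
∂A = cl(A) ∖ int(A) = {1, 3, 4} ∖ {1, 3} = {4}.


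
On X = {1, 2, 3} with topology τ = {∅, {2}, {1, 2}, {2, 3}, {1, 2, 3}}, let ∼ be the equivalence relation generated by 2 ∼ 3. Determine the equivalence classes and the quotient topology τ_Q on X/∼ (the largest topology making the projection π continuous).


X/∼ = {[1], [2=3]}; |τ_Q| = 3.

Equivalence classes: [1], [2=3].
Quotient map π: X → X/∼ sends 1 ↦ [1], 2 ↦ [2=3], 3 ↦ [2=3].
For each subset V ⊆ X/∼, compute π^{-1}(V) ⊆ X and check whether π^{-1}(V) ∈ τ. V is open in τ_Q iff π^{-1}(V) ∈ τ.
  V = {}: π^{-1}(V) = ∅ ∈ τ ✓.
  V = {[1]}: π^{-1}(V) = {1} ∉ τ ✗.
  V = {[2=3]}: π^{-1}(V) = {2, 3} ∈ τ ✓.
  V = {[1], [2=3]}: π^{-1}(V) = {1, 2, 3} ∈ τ ✓.
Open sets in the quotient: τ_Q = {{}, {[2=3]}, {[1], [2=3]}} (3 elements).


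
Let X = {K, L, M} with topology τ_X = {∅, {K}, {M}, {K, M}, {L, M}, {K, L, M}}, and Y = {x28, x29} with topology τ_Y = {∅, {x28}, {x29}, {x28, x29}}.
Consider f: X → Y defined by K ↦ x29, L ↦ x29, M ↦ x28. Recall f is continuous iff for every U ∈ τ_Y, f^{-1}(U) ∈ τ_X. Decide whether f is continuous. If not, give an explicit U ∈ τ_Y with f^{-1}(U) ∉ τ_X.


f is NOT continuous.

Compute f^{-1}(U) for each U ∈ τ_Y:
  U = ∅: f^{-1}(U) = ∅ ∈ τ_X ✓.
  U = {x28}: f^{-1}(U) = {M} ∈ τ_X ✓.
  U = {x29}: f^{-1}(U) = {K, L} ∉ τ_X ✗.
  U = {x28, x29}: f^{-1}(U) = {K, L, M} ∈ τ_X ✓.
Found U = {x29} with f^{-1}(U) = {K, L} not in τ_X. Therefore f is NOT continuous.


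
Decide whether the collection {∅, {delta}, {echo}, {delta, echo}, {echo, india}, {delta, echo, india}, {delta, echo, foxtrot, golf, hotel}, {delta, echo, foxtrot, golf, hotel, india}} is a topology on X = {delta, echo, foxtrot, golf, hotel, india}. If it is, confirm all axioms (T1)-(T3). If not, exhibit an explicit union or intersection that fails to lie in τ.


τ IS a topology on X.

Axiom (T1): ∅ ∈ τ? Yes; X ∈ τ? Yes.
Axiom (T2/T3): check pairwise unions and intersections of members of τ.
All pairwise intersections and unions checked — each lies in τ. Therefore τ satisfies (T1), (T2), (T3): it IS a topology on X.


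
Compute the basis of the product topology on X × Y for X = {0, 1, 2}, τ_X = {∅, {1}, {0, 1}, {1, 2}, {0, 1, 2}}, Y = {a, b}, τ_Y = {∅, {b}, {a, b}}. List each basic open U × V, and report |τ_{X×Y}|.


Basis B = {∅ × ∅, {1} × {b}, {0, 1} × {b}, {1} × {a, b}, {1, 2} × {b}, {0, 1, 2} × {b}, {0, 1} × {a, b}, {1, 2} × {a, b}, {0, 1, 2} × {a, b}}; |τ_{X×Y}| = 14.

Enumerate products U × V with U ∈ τ_X, V ∈ τ_Y (deduplicated):
  ∅ × ∅ = {} (∅)
  {1} × {b} = {(1,b)}
  {0, 1} × {b} = {(0,b), (1,b)}
  {1} × {a, b} = {(1,a), (1,b)}
  {1, 2} × {b} = {(1,b), (2,b)}
  {0, 1, 2} × {b} = {(0,b), (1,b), (2,b)}
  {0, 1} × {a, b} = {(0,a), (0,b), (1,a), (1,b)}
  {1, 2} × {a, b} = {(1,a), (1,b), (2,a), (2,b)}
  {0, 1, 2} × {a, b} = {(0,a), (0,b), (1,a), (1,b), (2,a), (2,b)}
These 9 distinct sets form the basis B.
Close under arbitrary unions to get τ_{X×Y}; counting gives |τ_{X×Y}| = 14.


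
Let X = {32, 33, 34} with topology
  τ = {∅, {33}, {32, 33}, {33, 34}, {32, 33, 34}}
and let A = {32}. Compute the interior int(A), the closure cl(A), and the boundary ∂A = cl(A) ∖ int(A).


int(A) = ∅, cl(A) = {32}, ∂A = {32}.

Closed sets in (X, τ) are complements of opens:
  closed(X, τ) = {∅, {32}, {34}, {32, 34}, {32, 33, 34}}.
int(A) = ⋃ {U ∈ τ : U ⊆ A}. Opens contained in A: ∅.
Taking the union of these: int(A) = ∅.
cl(A) = ⋂ {C closed : A ⊆ C}. Closed sets containing A: {32}, {32, 34}, {32, 33, 34}.
Intersecting these: cl(A) = {32}.
∂A = cl(A) ∖ int(A) = {32} ∖ ∅ = {32}.


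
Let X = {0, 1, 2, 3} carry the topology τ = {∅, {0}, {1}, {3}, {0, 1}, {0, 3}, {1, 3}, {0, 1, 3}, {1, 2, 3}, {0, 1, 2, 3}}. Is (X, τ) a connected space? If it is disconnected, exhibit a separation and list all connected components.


(X, τ) is disconnected; components = [{0}, {1, 2, 3}].

Find clopen sets (U ∈ τ with X ∖ U ∈ τ):
  U = ∅, X ∖ U = {0, 1, 2, 3} — both open, so U is clopen.
  U = {0}, X ∖ U = {1, 2, 3} — both open, so U is clopen.
  U = {1, 2, 3}, X ∖ U = {0} — both open, so U is clopen.
  U = {0, 1, 2, 3}, X ∖ U = ∅ — both open, so U is clopen.
Nontrivial clopen(s) exist: e.g. {1, 2, 3}. So (X, τ) is disconnected.
Compute connected components by grouping points that agree on all clopens:
  component: {0}
  component: {1, 2, 3}


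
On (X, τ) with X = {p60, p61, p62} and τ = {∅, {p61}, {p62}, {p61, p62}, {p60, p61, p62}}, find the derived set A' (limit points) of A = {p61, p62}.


A' = {p60}

For each x ∈ X, list the open sets U ∈ τ with x ∈ U, then check whether U ∩ (A ∖ {x}) ≠ ∅ for every such U.
  x = p60: opens ∋ x are {p60, p61, p62}; each meets A ∖ {p60}, so x IS a limit point.
  x = p61: open {p61} ∋ x has {p61} ∩ (A ∖ {p61}) = ∅, so x is NOT a limit point.
  x = p62: open {p62} ∋ x has {p62} ∩ (A ∖ {p62}) = ∅, so x is NOT a limit point.
Collecting: A' = {p60}.


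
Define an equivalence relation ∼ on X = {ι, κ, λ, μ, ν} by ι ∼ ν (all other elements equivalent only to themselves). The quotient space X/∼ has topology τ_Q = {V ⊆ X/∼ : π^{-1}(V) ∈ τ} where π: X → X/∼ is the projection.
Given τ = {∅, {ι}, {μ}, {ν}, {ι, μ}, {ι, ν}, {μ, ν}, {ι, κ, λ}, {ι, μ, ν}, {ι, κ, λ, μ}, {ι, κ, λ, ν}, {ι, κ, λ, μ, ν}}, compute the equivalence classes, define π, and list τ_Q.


X/∼ = {[ι=ν], [κ], [λ], [μ]}; |τ_Q| = 6.

Equivalence classes: [ι=ν], [κ], [λ], [μ].
Quotient map π: X → X/∼ sends ι ↦ [ι=ν], κ ↦ [κ], λ ↦ [λ], μ ↦ [μ], ν ↦ [ι=ν].
For each subset V ⊆ X/∼, compute π^{-1}(V) ⊆ X and check whether π^{-1}(V) ∈ τ. V is open in τ_Q iff π^{-1}(V) ∈ τ.
  V = {}: π^{-1}(V) = ∅ ∈ τ ✓.
  V = {[ι=ν]}: π^{-1}(V) = {ι, ν} ∈ τ ✓.
  V = {[κ]}: π^{-1}(V) = {κ} ∉ τ ✗.
  V = {[ι=ν], [κ]}: π^{-1}(V) = {ι, κ, ν} ∉ τ ✗.
  V = {[λ]}: π^{-1}(V) = {λ} ∉ τ ✗.
  V = {[ι=ν], [λ]}: π^{-1}(V) = {ι, λ, ν} ∉ τ ✗.
  V = {[κ], [λ]}: π^{-1}(V) = {κ, λ} ∉ τ ✗.
  V = {[ι=ν], [κ], [λ]}: π^{-1}(V) = {ι, κ, λ, ν} ∈ τ ✓.
  V = {[μ]}: π^{-1}(V) = {μ} ∈ τ ✓.
  V = {[ι=ν], [μ]}: π^{-1}(V) = {ι, μ, ν} ∈ τ ✓.
  V = {[κ], [μ]}: π^{-1}(V) = {κ, μ} ∉ τ ✗.
  V = {[ι=ν], [κ], [μ]}: π^{-1}(V) = {ι, κ, μ, ν} ∉ τ ✗.
  V = {[λ], [μ]}: π^{-1}(V) = {λ, μ} ∉ τ ✗.
  V = {[ι=ν], [λ], [μ]}: π^{-1}(V) = {ι, λ, μ, ν} ∉ τ ✗.
  V = {[κ], [λ], [μ]}: π^{-1}(V) = {κ, λ, μ} ∉ τ ✗.
  V = {[ι=ν], [κ], [λ], [μ]}: π^{-1}(V) = {ι, κ, λ, μ, ν} ∈ τ ✓.
Open sets in the quotient: τ_Q = {{}, {[ι=ν]}, {[ι=ν], [κ], [λ]}, {[μ]}, {[ι=ν], [μ]}, {[ι=ν], [κ], [λ], [μ]}} (6 elements).


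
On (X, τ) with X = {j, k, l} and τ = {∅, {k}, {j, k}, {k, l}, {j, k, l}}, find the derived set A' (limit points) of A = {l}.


A' = ∅

For each x ∈ X, list the open sets U ∈ τ with x ∈ U, then check whether U ∩ (A ∖ {x}) ≠ ∅ for every such U.
  x = j: open {j, k} ∋ x has {j, k} ∩ (A ∖ {j}) = ∅, so x is NOT a limit point.
  x = k: open {k} ∋ x has {k} ∩ (A ∖ {k}) = ∅, so x is NOT a limit point.
  x = l: open {k, l} ∋ x has {k, l} ∩ (A ∖ {l}) = ∅, so x is NOT a limit point.
Collecting: A' = ∅.


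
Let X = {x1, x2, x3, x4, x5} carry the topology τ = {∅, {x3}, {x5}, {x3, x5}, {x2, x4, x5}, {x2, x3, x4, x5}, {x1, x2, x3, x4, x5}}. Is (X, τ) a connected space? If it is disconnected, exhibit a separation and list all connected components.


(X, τ) is connected.

Find clopen sets (U ∈ τ with X ∖ U ∈ τ):
  U = ∅, X ∖ U = {x1, x2, x3, x4, x5} — both open, so U is clopen.
  U = {x1, x2, x3, x4, x5}, X ∖ U = ∅ — both open, so U is clopen.
Only trivial clopens (∅ and X) exist, so (X, τ) is connected.
Compute connected components by grouping points that agree on all clopens:
  component: {x1, x2, x3, x4, x5}


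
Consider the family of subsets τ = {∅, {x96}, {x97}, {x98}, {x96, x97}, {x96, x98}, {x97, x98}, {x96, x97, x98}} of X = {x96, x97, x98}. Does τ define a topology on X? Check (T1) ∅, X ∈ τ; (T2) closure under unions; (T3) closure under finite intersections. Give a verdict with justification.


τ IS a topology on X.

Axiom (T1): ∅ ∈ τ? Yes; X ∈ τ? Yes.
Axiom (T2/T3): check pairwise unions and intersections of members of τ.
All pairwise intersections and unions checked — each lies in τ. Therefore τ satisfies (T1), (T2), (T3): it IS a topology on X.


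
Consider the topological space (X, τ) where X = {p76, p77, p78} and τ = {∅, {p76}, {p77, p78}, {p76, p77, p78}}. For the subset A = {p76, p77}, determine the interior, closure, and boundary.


int(A) = {p76}, cl(A) = {p76, p77, p78}, ∂A = {p77, p78}.

Closed sets in (X, τ) are complements of opens:
  closed(X, τ) = {∅, {p76}, {p77, p78}, {p76, p77, p78}}.
int(A) = ⋃ {U ∈ τ : U ⊆ A}. Opens contained in A: ∅, {p76}.
Taking the union of these: int(A) = {p76}.
cl(A) = ⋂ {C closed : A ⊆ C}. Closed sets containing A: {p76, p77, p78}.
Intersecting these: cl(A) = {p76, p77, p78}.
∂A = cl(A) ∖ int(A) = {p76, p77, p78} ∖ {p76} = {p77, p78}.


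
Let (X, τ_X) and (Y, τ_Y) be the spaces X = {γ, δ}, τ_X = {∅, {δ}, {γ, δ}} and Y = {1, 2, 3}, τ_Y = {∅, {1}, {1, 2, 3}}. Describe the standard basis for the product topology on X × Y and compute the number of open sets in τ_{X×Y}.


Basis B = {∅ × ∅, {δ} × {1}, {γ, δ} × {1}, {δ} × {1, 2, 3}, {γ, δ} × {1, 2, 3}}; |τ_{X×Y}| = 6.

Enumerate products U × V with U ∈ τ_X, V ∈ τ_Y (deduplicated):
  ∅ × ∅ = {} (∅)
  {δ} × {1} = {(δ,1)}
  {γ, δ} × {1} = {(γ,1), (δ,1)}
  {δ} × {1, 2, 3} = {(δ,1), (δ,2), (δ,3)}
  {γ, δ} × {1, 2, 3} = {(γ,1), (γ,2), (γ,3), (δ,1), (δ,2), (δ,3)}
These 5 distinct sets form the basis B.
Close under arbitrary unions to get τ_{X×Y}; counting gives |τ_{X×Y}| = 6.


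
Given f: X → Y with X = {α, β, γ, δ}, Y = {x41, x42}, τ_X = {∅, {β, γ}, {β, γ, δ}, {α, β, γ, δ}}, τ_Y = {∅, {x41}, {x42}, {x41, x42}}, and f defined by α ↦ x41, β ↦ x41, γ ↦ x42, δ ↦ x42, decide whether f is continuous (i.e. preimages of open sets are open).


f is NOT continuous.

Compute f^{-1}(U) for each U ∈ τ_Y:
  U = ∅: f^{-1}(U) = ∅ ∈ τ_X ✓.
  U = {x41}: f^{-1}(U) = {α, β} ∉ τ_X ✗.
  U = {x42}: f^{-1}(U) = {γ, δ} ∉ τ_X ✗.
  U = {x41, x42}: f^{-1}(U) = {α, β, γ, δ} ∈ τ_X ✓.
Found U = {x41} with f^{-1}(U) = {α, β} not in τ_X. Therefore f is NOT continuous.


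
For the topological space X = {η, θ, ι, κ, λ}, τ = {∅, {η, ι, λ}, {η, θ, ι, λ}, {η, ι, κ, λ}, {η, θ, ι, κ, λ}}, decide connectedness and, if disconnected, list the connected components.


(X, τ) is connected.

Find clopen sets (U ∈ τ with X ∖ U ∈ τ):
  U = ∅, X ∖ U = {η, θ, ι, κ, λ} — both open, so U is clopen.
  U = {η, θ, ι, κ, λ}, X ∖ U = ∅ — both open, so U is clopen.
Only trivial clopens (∅ and X) exist, so (X, τ) is connected.
Compute connected components by grouping points that agree on all clopens:
  component: {η, θ, ι, κ, λ}


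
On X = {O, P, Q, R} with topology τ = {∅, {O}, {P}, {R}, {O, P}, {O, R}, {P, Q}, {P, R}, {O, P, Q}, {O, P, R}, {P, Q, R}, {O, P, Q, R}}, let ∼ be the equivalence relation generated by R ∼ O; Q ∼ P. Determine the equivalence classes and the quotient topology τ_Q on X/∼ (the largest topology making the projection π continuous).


X/∼ = {[O=R], [P=Q]}; |τ_Q| = 4.

Equivalence classes: [O=R], [P=Q].
Quotient map π: X → X/∼ sends O ↦ [O=R], P ↦ [P=Q], Q ↦ [P=Q], R ↦ [O=R].
For each subset V ⊆ X/∼, compute π^{-1}(V) ⊆ X and check whether π^{-1}(V) ∈ τ. V is open in τ_Q iff π^{-1}(V) ∈ τ.
  V = {}: π^{-1}(V) = ∅ ∈ τ ✓.
  V = {[O=R]}: π^{-1}(V) = {O, R} ∈ τ ✓.
  V = {[P=Q]}: π^{-1}(V) = {P, Q} ∈ τ ✓.
  V = {[O=R], [P=Q]}: π^{-1}(V) = {O, P, Q, R} ∈ τ ✓.
Open sets in the quotient: τ_Q = {{}, {[O=R]}, {[P=Q]}, {[O=R], [P=Q]}} (4 elements).


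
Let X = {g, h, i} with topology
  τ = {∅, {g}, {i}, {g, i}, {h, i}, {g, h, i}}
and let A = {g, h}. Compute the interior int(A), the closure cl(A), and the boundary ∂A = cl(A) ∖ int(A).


int(A) = {g}, cl(A) = {g, h}, ∂A = {h}.

Closed sets in (X, τ) are complements of opens:
  closed(X, τ) = {∅, {g}, {h}, {g, h}, {h, i}, {g, h, i}}.
int(A) = ⋃ {U ∈ τ : U ⊆ A}. Opens contained in A: ∅, {g}.
Taking the union of these: int(A) = {g}.
cl(A) = ⋂ {C closed : A ⊆ C}. Closed sets containing A: {g, h}, {g, h, i}.
Intersecting these: cl(A) = {g, h}.
∂A = cl(A) ∖ int(A) = {g, h} ∖ {g} = {h}.


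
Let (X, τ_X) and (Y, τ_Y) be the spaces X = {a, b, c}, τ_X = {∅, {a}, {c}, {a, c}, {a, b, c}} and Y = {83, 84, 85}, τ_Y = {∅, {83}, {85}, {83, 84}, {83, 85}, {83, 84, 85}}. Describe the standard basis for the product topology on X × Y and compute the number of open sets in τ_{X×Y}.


Basis B = {∅ × ∅, {a} × {83}, {a} × {85}, {c} × {83}, {c} × {85}, {a} × {83, 84}, {a} × {83, 85}, {a, c} × {83}, {a, c} × {85}, {c} × {83, 84}, {c} × {83, 85}, {a} × {83, 84, 85}, {a, b, c} × {83}, {a, b, c} × {85}, {c} × {83, 84, 85}, {a, c} × {83, 84}, {a, c} × {83, 85}, {a, c} × {83, 84, 85}, {a, b, c} × {83, 84}, {a, b, c} × {83, 85}, {a, b, c} × {83, 84, 85}}; |τ_{X×Y}| = 70.

Enumerate products U × V with U ∈ τ_X, V ∈ τ_Y (deduplicated):
  ∅ × ∅ = {} (∅)
  {a} × {83} = {(a,83)}
  {a} × {85} = {(a,85)}
  {c} × {83} = {(c,83)}
  {c} × {85} = {(c,85)}
  {a} × {83, 84} = {(a,83), (a,84)}
  {a} × {83, 85} = {(a,83), (a,85)}
  {a, c} × {83} = {(a,83), (c,83)}
  {a, c} × {85} = {(a,85), (c,85)}
  {c} × {83, 84} = {(c,83), (c,84)}
  {c} × {83, 85} = {(c,83), (c,85)}
  {a} × {83, 84, 85} = {(a,83), (a,84), (a,85)}
  {a, b, c} × {83} = {(a,83), (b,83), (c,83)}
  {a, b, c} × {85} = {(a,85), (b,85), (c,85)}
  {c} × {83, 84, 85} = {(c,83), (c,84), (c,85)}
  {a, c} × {83, 84} = {(a,83), (a,84), (c,83), (c,84)}
  {a, c} × {83, 85} = {(a,83), (a,85), (c,83), (c,85)}
  {a, c} × {83, 84, 85} = {(a,83), (a,84), (a,85), (c,83), (c,84), (c,85)}
  {a, b, c} × {83, 84} = {(a,83), (a,84), (b,83), (b,84), (c,83), (c,84)}
  {a, b, c} × {83, 85} = {(a,83), (a,85), (b,83), (b,85), (c,83), (c,85)}
  {a, b, c} × {83, 84, 85} = {(a,83), (a,84), (a,85), (b,83), (b,84), (b,85), (c,83), (c,84), (c,85)}
These 21 distinct sets form the basis B.
Close under arbitrary unions to get τ_{X×Y}; counting gives |τ_{X×Y}| = 70.


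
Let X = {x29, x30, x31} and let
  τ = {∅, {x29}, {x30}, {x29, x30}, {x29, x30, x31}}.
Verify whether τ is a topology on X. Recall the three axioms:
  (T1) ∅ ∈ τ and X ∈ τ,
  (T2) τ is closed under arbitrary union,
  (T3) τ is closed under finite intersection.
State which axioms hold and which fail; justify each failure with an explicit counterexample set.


τ IS a topology on X.

Axiom (T1): ∅ ∈ τ? Yes; X ∈ τ? Yes.
Axiom (T2/T3): check pairwise unions and intersections of members of τ.
All pairwise intersections and unions checked — each lies in τ. Therefore τ satisfies (T1), (T2), (T3): it IS a topology on X.


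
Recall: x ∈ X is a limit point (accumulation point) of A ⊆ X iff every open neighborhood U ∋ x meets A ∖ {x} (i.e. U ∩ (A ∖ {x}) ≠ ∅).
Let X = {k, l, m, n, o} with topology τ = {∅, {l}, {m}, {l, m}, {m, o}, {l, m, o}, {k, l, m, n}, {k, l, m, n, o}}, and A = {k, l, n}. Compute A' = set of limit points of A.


A' = {k, n}

For each x ∈ X, list the open sets U ∈ τ with x ∈ U, then check whether U ∩ (A ∖ {x}) ≠ ∅ for every such U.
  x = k: opens ∋ x are {k, l, m, n}, {k, l, m, n, o}; each meets A ∖ {k}, so x IS a limit point.
  x = l: open {l} ∋ x has {l} ∩ (A ∖ {l}) = ∅, so x is NOT a limit point.
  x = m: open {m} ∋ x has {m} ∩ (A ∖ {m}) = ∅, so x is NOT a limit point.
  x = n: opens ∋ x are {k, l, m, n}, {k, l, m, n, o}; each meets A ∖ {n}, so x IS a limit point.
  x = o: open {m, o} ∋ x has {m, o} ∩ (A ∖ {o}) = ∅, so x is NOT a limit point.
Collecting: A' = {k, n}.


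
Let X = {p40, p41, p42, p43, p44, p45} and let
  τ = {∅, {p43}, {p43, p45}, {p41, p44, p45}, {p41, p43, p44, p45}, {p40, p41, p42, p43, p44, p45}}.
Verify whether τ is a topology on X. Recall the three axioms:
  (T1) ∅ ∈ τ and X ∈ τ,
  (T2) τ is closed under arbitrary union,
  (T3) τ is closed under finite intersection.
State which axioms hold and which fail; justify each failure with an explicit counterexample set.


τ is NOT a topology on X.

Axiom (T1): ∅ ∈ τ? Yes; X ∈ τ? Yes.
Axiom (T2/T3): check pairwise unions and intersections of members of τ.
Counterexample for (T3): {p43, p45} ∩ {p41, p44, p45} = {p45} ∉ τ. Therefore τ is NOT a topology.


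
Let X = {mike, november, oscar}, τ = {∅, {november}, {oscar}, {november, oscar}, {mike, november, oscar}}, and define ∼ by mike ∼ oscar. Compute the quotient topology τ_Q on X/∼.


X/∼ = {[mike=oscar], [november]}; |τ_Q| = 3.

Equivalence classes: [mike=oscar], [november].
Quotient map π: X → X/∼ sends mike ↦ [mike=oscar], november ↦ [november], oscar ↦ [mike=oscar].
For each subset V ⊆ X/∼, compute π^{-1}(V) ⊆ X and check whether π^{-1}(V) ∈ τ. V is open in τ_Q iff π^{-1}(V) ∈ τ.
  V = {}: π^{-1}(V) = ∅ ∈ τ ✓.
  V = {[mike=oscar]}: π^{-1}(V) = {mike, oscar} ∉ τ ✗.
  V = {[november]}: π^{-1}(V) = {november} ∈ τ ✓.
  V = {[mike=oscar], [november]}: π^{-1}(V) = {mike, november, oscar} ∈ τ ✓.
Open sets in the quotient: τ_Q = {{}, {[november]}, {[mike=oscar], [november]}} (3 elements).


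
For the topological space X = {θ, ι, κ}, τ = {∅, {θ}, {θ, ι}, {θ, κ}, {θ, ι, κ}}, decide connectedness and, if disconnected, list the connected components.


(X, τ) is connected.

Find clopen sets (U ∈ τ with X ∖ U ∈ τ):
  U = ∅, X ∖ U = {θ, ι, κ} — both open, so U is clopen.
  U = {θ, ι, κ}, X ∖ U = ∅ — both open, so U is clopen.
Only trivial clopens (∅ and X) exist, so (X, τ) is connected.
Compute connected components by grouping points that agree on all clopens:
  component: {θ, ι, κ}


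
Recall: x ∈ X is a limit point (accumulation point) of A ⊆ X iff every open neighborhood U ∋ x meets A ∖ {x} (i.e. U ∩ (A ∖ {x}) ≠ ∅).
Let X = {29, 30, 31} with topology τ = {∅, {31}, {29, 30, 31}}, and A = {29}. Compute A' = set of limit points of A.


A' = {30}

For each x ∈ X, list the open sets U ∈ τ with x ∈ U, then check whether U ∩ (A ∖ {x}) ≠ ∅ for every such U.
  x = 29: open {29, 30, 31} ∋ x has {29, 30, 31} ∩ (A ∖ {29}) = ∅, so x is NOT a limit point.
  x = 30: opens ∋ x are {29, 30, 31}; each meets A ∖ {30}, so x IS a limit point.
  x = 31: open {31} ∋ x has {31} ∩ (A ∖ {31}) = ∅, so x is NOT a limit point.
Collecting: A' = {30}.


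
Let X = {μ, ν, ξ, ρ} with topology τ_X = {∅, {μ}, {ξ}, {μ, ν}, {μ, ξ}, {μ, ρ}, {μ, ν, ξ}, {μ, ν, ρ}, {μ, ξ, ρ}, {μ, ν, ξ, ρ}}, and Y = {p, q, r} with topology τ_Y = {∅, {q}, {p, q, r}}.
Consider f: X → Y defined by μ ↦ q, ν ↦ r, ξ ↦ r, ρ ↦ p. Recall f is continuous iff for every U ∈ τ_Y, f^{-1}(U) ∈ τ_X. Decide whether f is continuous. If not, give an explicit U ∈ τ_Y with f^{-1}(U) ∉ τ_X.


f IS continuous.

Compute f^{-1}(U) for each U ∈ τ_Y:
  U = ∅: f^{-1}(U) = ∅ ∈ τ_X ✓.
  U = {q}: f^{-1}(U) = {μ} ∈ τ_X ✓.
  U = {p, q, r}: f^{-1}(U) = {μ, ν, ξ, ρ} ∈ τ_X ✓.
Every preimage lies in τ_X, so f IS continuous.


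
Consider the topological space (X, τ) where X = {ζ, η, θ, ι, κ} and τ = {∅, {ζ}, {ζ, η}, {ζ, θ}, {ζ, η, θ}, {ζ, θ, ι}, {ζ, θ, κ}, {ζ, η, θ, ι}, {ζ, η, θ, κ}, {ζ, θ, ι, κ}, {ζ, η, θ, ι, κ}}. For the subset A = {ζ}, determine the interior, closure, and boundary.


int(A) = {ζ}, cl(A) = {ζ, η, θ, ι, κ}, ∂A = {η, θ, ι, κ}.

Closed sets in (X, τ) are complements of opens:
  closed(X, τ) = {∅, {η}, {ι}, {κ}, {η, ι}, {η, κ}, {ι, κ}, {η, ι, κ}, {θ, ι, κ}, {η, θ, ι, κ}, {ζ, η, θ, ι, κ}}.
int(A) = ⋃ {U ∈ τ : U ⊆ A}. Opens contained in A: ∅, {ζ}.
Taking the union of these: int(A) = {ζ}.
cl(A) = ⋂ {C closed : A ⊆ C}. Closed sets containing A: {ζ, η, θ, ι, κ}.
Intersecting these: cl(A) = {ζ, η, θ, ι, κ}.
∂A = cl(A) ∖ int(A) = {ζ, η, θ, ι, κ} ∖ {ζ} = {η, θ, ι, κ}.


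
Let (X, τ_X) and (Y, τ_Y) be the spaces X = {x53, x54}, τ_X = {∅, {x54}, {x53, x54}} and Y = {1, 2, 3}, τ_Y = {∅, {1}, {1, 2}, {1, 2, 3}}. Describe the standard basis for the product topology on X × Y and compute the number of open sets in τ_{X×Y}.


Basis B = {∅ × ∅, {x54} × {1}, {x53, x54} × {1}, {x54} × {1, 2}, {x54} × {1, 2, 3}, {x53, x54} × {1, 2}, {x53, x54} × {1, 2, 3}}; |τ_{X×Y}| = 10.

Enumerate products U × V with U ∈ τ_X, V ∈ τ_Y (deduplicated):
  ∅ × ∅ = {} (∅)
  {x54} × {1} = {(x54,1)}
  {x53, x54} × {1} = {(x53,1), (x54,1)}
  {x54} × {1, 2} = {(x54,1), (x54,2)}
  {x54} × {1, 2, 3} = {(x54,1), (x54,2), (x54,3)}
  {x53, x54} × {1, 2} = {(x53,1), (x53,2), (x54,1), (x54,2)}
  {x53, x54} × {1, 2, 3} = {(x53,1), (x53,2), (x53,3), (x54,1), (x54,2), (x54,3)}
These 7 distinct sets form the basis B.
Close under arbitrary unions to get τ_{X×Y}; counting gives |τ_{X×Y}| = 10.
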